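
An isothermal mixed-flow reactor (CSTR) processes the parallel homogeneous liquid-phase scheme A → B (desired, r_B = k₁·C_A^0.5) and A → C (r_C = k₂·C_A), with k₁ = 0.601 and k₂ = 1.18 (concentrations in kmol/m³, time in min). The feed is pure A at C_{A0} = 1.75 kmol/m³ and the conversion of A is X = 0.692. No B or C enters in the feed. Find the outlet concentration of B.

0.496 kmol/m³

Exit C_A = C_{A0}(1−X) = 1.75×0.308 = 0.5390 kmol/m³.
A CSTR operates uniformly at the exit composition, giving r_B = 0.4412 and r_C = 0.6360 (each k·C_A^n at C_A = 0.5390).
Fraction of consumed A going to B: r_B/(r_B+r_C) = 0.4096.
C_B = 0.4096·C_{A0}·X = 0.4096×1.75×0.692 = 0.496 kmol/m³.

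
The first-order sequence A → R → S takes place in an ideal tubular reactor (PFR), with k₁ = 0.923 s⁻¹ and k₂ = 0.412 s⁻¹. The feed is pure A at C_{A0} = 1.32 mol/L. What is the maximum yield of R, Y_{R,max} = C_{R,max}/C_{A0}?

At the optimum, C_{R,max}/C_{A0} = (k₁/k₂)^[k₂/(k₂−k₁)].
= (0.923/0.412)^(0.412/(0.412−0.923)) = (2.240)^(-0.8063) = 0.5219.

0.522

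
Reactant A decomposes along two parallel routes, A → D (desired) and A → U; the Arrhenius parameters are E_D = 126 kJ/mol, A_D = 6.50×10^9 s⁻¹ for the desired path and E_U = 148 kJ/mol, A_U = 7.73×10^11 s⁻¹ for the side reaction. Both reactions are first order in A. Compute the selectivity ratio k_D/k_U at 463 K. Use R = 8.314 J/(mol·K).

With equal orders, S_{D/U} = k_D/k_U = (A_D/A_U)·exp[(E_U−E_D)/(RT)].
(E_U−E_D)/(RT) = (148−126)×10³/(8.314×463) = 22000/3849 = 5.715.
k_D/k_U = (6.50×10^9/7.73×10^11)·exp(5.715) = 0.008409 × 303.4 = 2.55.

2.55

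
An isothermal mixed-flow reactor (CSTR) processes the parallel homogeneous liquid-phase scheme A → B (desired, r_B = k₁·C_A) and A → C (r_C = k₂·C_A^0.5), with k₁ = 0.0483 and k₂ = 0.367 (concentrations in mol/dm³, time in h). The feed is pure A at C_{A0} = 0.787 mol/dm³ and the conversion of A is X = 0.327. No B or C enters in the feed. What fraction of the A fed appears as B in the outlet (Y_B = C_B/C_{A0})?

0.0286

Exit C_A = C_{A0}(1−X) = 0.787×0.673 = 0.5297 mol/dm³.
In a CSTR the entire volume is at exit conditions, so r_B = 0.0483×0.5297 = 0.02558 and r_C = 0.367×0.5297^0.5 = 0.2671.
Fraction of consumed A going to B: r_B/(r_B+r_C) = 0.08741.
C_B = 0.08741·C_{A0}·X = 0.08741×0.787×0.327 = 0.0225 mol/dm³; Y_B = C_B/C_{A0} = 0.0286.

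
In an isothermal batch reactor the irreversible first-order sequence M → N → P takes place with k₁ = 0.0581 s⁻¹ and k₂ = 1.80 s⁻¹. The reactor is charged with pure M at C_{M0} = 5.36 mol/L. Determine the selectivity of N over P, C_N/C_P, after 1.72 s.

0.432

Solving the coupled first-order balances gives C_N(t) = [k₁/(k₂−k₁)]·C_{M0}·(e^(−k₁t) − e^(−k₂t)).
e^(−k₁t) = e^(−0.0581×1.72) = e^(−0.09993) = 0.9049; e^(−k₂t) = e^(−3.096) = 0.04523.
C_N = 0.0581×5.36/(1.80−0.0581) × (0.9049−0.04523) = 0.1788×0.8597 = 0.1537 mol/L.
C_M = C_{M0}e^(−k₁t) = 4.850 mol/L, so C_P = C_{M0}−C_M−C_N = 0.3561 mol/L; C_N/C_P = 0.432.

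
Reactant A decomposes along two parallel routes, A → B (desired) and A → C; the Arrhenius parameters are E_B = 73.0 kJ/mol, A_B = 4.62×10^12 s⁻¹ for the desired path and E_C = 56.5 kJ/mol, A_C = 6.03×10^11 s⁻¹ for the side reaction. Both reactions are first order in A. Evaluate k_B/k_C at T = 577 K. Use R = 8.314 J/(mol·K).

k_B/k_C = (A_B/A_C)·exp[−(E_B−E_C)/(RT)] = (A_B/A_C)·exp[(E_C−E_B)/(RT)].
(E_C−E_B)/(RT) = (56.5−73.0)×10³/(8.314×577) = -16500/4797 = -3.440.
k_B/k_C = (4.62×10^12/6.03×10^11)·exp(-3.440) = 7.662 × 0.03208 = 0.246.

0.246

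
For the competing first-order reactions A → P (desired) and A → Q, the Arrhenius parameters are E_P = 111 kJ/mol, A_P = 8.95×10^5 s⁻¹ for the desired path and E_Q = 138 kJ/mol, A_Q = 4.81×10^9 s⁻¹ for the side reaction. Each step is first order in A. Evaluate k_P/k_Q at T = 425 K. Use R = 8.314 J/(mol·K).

Since both paths have the same order in A, the concentration cancels and S_{P/Q} = k_P/k_Q = (A_P/A_Q)·exp[(E_Q−E_P)/(RT)].
(E_Q−E_P)/(RT) = (138−111)×10³/(8.314×425) = 27000/3533 = 7.641.
k_P/k_Q = (8.95×10^5/4.81×10^9)·exp(7.641) = 1.861×10^-4 × 2082 = 0.387.
Since E_P < E_Q, lowering the temperature improves selectivity toward P.

0.387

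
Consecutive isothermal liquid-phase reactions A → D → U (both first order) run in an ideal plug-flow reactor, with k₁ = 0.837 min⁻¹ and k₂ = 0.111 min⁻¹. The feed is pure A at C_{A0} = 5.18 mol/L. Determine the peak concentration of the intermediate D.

At the optimum, C_{D,max}/C_{A0} = (k₁/k₂)^[k₂/(k₂−k₁)].
= (0.837/0.111)^(0.111/(0.111−0.837)) = (7.541)^(-0.1529) = 0.7343.
C_{D,max} = 0.7343×5.18 = 3.80 mol/L.

3.80 mol/L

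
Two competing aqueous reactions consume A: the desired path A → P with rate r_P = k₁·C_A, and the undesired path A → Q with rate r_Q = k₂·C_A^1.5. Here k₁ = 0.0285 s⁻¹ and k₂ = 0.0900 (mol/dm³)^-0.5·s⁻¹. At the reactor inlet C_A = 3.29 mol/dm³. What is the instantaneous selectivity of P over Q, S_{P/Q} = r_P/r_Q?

0.175

S_{P/Q} = r_P/r_Q = (k₁·C_A)/(k₂·C_A^1.5) = (k₁/k₂)·C_A^-0.5.
= (0.0285×3.290) / (0.0900×3.290^1.5) = 0.09377/0.5371 = 0.175.
The undesired path is higher order in A, so low C_A (CSTR or dilute feed) favours P.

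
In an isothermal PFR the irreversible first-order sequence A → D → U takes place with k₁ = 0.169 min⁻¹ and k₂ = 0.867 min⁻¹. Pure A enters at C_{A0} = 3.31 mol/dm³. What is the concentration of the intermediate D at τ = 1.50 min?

The intermediate concentration in a first-order A→B→C sequence is C_D = k₁C_{A0}(e^(−k₁τ) − e^(−k₂τ))/(k₂−k₁).
e^(−k₁τ) = e^(−0.169×1.50) = e^(−0.2535) = 0.7761; e^(−k₂τ) = e^(−1.300) = 0.2724.
C_D = 0.169×3.31/(0.867−0.169) × (0.7761−0.2724) = 0.8014×0.5037 = 0.4037 mol/dm³.

0.404 mol/dm³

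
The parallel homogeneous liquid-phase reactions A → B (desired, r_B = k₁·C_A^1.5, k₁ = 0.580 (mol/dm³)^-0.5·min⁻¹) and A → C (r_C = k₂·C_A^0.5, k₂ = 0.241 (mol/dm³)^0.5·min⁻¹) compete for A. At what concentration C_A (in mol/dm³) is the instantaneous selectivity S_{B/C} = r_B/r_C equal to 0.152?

0.0632 mol/dm³

S_{B/C} = (k₁/k₂)·C_A ⇒ C_A = S·k₂/k₁.
= 0.152×0.241/0.580 = 0.0632 mol/dm³.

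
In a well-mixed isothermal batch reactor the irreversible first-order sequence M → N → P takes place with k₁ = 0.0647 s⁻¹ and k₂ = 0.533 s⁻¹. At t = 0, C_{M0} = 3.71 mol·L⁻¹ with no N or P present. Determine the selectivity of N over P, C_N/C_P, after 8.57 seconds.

The intermediate concentration in a first-order A→B→C sequence is C_N = k₁C_{M0}(e^(−k₁t) − e^(−k₂t))/(k₂−k₁).
e^(−k₁t) = e^(−0.0647×8.57) = e^(−0.5545) = 0.5744; e^(−k₂t) = e^(−4.568) = 0.01038.
C_N = 0.0647×3.71/(0.533−0.0647) × (0.5744−0.01038) = 0.5126×0.5640 = 0.2891 mol·L⁻¹.
C_M = C_{M0}e^(−k₁t) = 2.131 mol·L⁻¹, so C_P = C_{M0}−C_M−C_N = 1.290 mol·L⁻¹; C_N/C_P = 0.224.

0.224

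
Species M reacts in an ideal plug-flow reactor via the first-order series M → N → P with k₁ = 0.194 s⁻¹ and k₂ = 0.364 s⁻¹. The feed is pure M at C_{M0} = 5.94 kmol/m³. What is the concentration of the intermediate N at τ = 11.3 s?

0.646 kmol/m³

The intermediate concentration in a first-order A→B→C sequence is C_N = k₁C_{M0}(e^(−k₁τ) − e^(−k₂τ))/(k₂−k₁).
e^(−k₁τ) = e^(−0.194×11.3) = e^(−2.192) = 0.1117; e^(−k₂τ) = e^(−4.113) = 0.01636.
C_N = 0.194×5.94/(0.364−0.194) × (0.1117−0.01636) = 6.779×0.09532 = 0.6461 kmol/m³.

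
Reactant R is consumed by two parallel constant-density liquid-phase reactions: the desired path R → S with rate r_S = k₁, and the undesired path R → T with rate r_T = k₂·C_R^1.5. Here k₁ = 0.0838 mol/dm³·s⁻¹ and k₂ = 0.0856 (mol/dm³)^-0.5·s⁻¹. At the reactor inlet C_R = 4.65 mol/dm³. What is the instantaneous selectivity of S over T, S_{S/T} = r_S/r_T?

S_{S/T} = r_S/r_T = (k₁)/(k₂·C_R^1.5) = (k₁/k₂)·C_R^-1.5.
= (0.0838) / (0.0856×4.650^1.5) = 0.08380/0.8583 = 0.0976.
The undesired path is higher order in R, so low C_R (CSTR or dilute feed) favours S.

0.0976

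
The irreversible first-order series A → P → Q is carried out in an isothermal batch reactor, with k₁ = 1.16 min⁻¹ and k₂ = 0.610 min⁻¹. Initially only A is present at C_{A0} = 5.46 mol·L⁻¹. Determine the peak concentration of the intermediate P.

Evaluating C_P at t_opt = ln(k₂/k₁)/(k₂−k₁) gives C_{P,max}/C_{A0} = (k₁/k₂)^[k₂/(k₂−k₁)].
= (1.16/0.610)^(0.610/(0.610−1.16)) = (1.902)^(-1.109) = 0.4903.
C_{P,max} = 0.4903×5.46 = 2.68 mol·L⁻¹.

2.68 mol·L⁻¹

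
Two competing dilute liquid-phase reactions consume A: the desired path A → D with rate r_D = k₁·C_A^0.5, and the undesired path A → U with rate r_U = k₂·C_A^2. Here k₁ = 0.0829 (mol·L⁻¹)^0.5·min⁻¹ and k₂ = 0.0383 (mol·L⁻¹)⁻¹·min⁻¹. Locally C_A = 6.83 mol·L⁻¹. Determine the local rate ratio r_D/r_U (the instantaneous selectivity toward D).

0.121

S_{D/U} = r_D/r_U = (k₁·C_A^0.5)/(k₂·C_A^2) = (k₁/k₂)·C_A^-1.5.
= (0.0829×6.830^0.5) / (0.0383×6.830^2) = 0.2167/1.787 = 0.121.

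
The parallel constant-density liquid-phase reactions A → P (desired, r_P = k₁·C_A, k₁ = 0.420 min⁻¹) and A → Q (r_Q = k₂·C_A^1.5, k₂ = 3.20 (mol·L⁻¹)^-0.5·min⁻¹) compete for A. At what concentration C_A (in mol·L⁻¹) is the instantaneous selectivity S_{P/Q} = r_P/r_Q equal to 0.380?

S_{P/Q} = (k₁/k₂)·C_A^-0.5 ⇒ C_A = (S·k₂/k₁)^(-2).
= (0.380×3.20/0.420)^(-2) = (2.895)^(-2) = 0.119 mol·L⁻¹.

0.119 mol·L⁻¹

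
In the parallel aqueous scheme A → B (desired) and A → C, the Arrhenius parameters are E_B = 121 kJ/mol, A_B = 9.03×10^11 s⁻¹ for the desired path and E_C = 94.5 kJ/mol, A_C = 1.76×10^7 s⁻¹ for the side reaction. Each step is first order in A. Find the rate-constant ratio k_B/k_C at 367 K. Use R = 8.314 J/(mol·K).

8.68

Since both paths have the same order in A, the concentration cancels and S_{B/C} = k_B/k_C = (A_B/A_C)·exp[(E_C−E_B)/(RT)].
(E_C−E_B)/(RT) = (94.5−121)×10³/(8.314×367) = -26500/3051 = -8.685.
k_B/k_C = (9.03×10^11/1.76×10^7)·exp(-8.685) = 51307 × 1.691×10^-4 = 8.68.
Since E_B > E_C, raising the temperature improves selectivity toward B.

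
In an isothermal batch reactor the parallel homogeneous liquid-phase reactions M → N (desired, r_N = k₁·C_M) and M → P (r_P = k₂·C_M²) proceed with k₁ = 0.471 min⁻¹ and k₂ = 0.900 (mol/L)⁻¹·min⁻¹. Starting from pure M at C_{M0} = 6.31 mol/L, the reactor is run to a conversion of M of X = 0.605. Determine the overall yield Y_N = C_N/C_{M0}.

0.0678

C_M = C_{M0}(1−X) = 2.492 mol/L.
Along a PFR/batch, dC_N/dC_M = −r_N/(r_N+r_P) = −k₁/(k₁+k₂·C_M).
Integrating from C_{M0} to C_M: C_N = (0.471/0.900)·ln[(0.471+0.900·6.31)/(0.471+0.900·2.49)] = 0.5233·ln(6.150/2.714) = 0.4281 mol/L.
Y_N = C_N/C_{M0} = 0.4281/6.31 = 0.0678.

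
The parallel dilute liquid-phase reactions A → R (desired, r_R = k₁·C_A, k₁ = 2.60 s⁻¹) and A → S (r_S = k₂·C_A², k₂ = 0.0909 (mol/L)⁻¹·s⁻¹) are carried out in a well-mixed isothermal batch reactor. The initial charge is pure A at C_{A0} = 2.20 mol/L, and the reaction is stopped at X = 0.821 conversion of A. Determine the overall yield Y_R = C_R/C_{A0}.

0.786

C_A = C_{A0}(1−X) = 0.3938 mol/L.
Along a PFR/batch, dC_R/dC_A = −r_R/(r_R+r_S) = −k₁/(k₁+k₂·C_A).
Integrating from C_{A0} to C_A: C_R = (2.60/0.0909)·ln[(2.60+0.0909·2.20)/(2.60+0.0909·0.394)] = 28.60·ln(2.800/2.636) = 1.728 mol/L.
Y_R = C_R/C_{A0} = 1.728/2.20 = 0.786.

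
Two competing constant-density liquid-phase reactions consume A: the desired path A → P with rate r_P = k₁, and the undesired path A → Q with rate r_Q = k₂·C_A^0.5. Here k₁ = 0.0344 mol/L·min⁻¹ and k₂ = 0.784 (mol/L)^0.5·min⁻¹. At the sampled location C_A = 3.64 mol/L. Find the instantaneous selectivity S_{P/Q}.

0.0230

S_{P/Q} = r_P/r_Q = (k₁)/(k₂·C_A^0.5) = (k₁/k₂)·C_A^-0.5.
= (0.0344) / (0.784×3.640^0.5) = 0.03440/1.496 = 0.0230.
The undesired path is higher order in A, so low C_A (CSTR or dilute feed) favours P.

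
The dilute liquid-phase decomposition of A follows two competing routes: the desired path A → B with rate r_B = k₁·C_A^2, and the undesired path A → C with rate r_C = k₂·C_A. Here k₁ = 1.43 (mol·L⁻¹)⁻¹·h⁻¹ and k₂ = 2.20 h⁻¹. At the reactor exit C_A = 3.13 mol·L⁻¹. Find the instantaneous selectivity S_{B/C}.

S_{B/C} = r_B/r_C = (k₁·C_A^2)/(k₂·C_A) = (k₁/k₂)·C_A.
= (1.43×3.130^2) / (2.20×3.130) = 14.01/6.886 = 2.03.
Since the desired path is higher order in A, keeping C_A high (PFR or concentrated feed) favours B.

2.03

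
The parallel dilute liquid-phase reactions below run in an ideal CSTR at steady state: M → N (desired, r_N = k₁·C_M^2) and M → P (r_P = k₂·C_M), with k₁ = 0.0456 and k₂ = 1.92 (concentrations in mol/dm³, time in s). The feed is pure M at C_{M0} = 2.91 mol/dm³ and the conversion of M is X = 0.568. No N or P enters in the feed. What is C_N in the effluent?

0.0479 mol/dm³

Exit C_M = C_{M0}(1−X) = 2.91×0.432 = 1.257 mol/dm³.
In a CSTR the entire volume is at exit conditions, so r_N = 0.0456×1.257^2 = 0.07206 and r_P = 1.92×1.257 = 2.414.
Fraction of consumed M going to N: r_N/(r_N+r_P) = 0.02899.
C_N = 0.02899·C_{M0}·X = 0.02899×2.91×0.568 = 0.0479 mol/dm³.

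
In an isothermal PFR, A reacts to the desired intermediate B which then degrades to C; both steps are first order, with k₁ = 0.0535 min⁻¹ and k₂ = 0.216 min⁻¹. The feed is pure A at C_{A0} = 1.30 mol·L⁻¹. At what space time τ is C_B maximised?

The intermediate peaks when r₁ = r₂, i.e. k₁e^(−k₁τ) = k₂e^(−k₂τ), giving τ_opt = ln(k₂/k₁)/(k₂−k₁).
= ln(0.216/0.0535)/(0.216−0.0535) = ln(4.037)/0.1625 = 1.396/0.1625 = 8.59 min.

8.59 min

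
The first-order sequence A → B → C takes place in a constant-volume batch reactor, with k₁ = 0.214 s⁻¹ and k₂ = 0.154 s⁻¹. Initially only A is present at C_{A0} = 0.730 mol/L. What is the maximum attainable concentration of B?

0.314 mol/L

At the optimum, C_{B,max}/C_{A0} = (k₁/k₂)^[k₂/(k₂−k₁)].
= (0.214/0.154)^(0.154/(0.154−0.214)) = (1.390)^(-2.567) = 0.4298.
C_{B,max} = 0.4298×0.730 = 0.314 mol/L.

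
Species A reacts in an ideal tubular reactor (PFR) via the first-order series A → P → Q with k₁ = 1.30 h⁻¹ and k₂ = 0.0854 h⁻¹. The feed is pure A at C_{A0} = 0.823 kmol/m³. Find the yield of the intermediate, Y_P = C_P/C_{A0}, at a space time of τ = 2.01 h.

Solving the coupled first-order balances gives C_P(τ) = [k₁/(k₂−k₁)]·C_{A0}·(e^(−k₁τ) − e^(−k₂τ)).
e^(−k₁τ) = e^(−1.30×2.01) = e^(−2.613) = 0.07331; e^(−k₂τ) = e^(−0.1717) = 0.8423.
C_P = 1.30×0.823/(0.0854−1.30) × (0.07331−0.8423) = (-0.8809)×(-0.7690) = 0.6773 kmol/m³.
Y_P = C_P/C_{A0} = 0.6773/0.823 = 0.823.

0.823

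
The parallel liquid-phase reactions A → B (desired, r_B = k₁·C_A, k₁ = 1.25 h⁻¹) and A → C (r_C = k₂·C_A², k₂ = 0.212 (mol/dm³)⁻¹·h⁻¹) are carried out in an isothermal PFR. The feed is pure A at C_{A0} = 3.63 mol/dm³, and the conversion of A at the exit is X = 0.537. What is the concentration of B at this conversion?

C_A = C_{A0}(1−X) = 1.681 mol/dm³.
Along a PFR/batch, dC_B/dC_A = −r_B/(r_B+r_C) = −k₁/(k₁+k₂·C_A).
Integrating from C_{A0} to C_A: C_B = (1.25/0.212)·ln[(1.25+0.212·3.63)/(1.25+0.212·1.68)] = 5.896·ln(2.020/1.606) = 1.350 mol/dm³.

1.35 mol/dm³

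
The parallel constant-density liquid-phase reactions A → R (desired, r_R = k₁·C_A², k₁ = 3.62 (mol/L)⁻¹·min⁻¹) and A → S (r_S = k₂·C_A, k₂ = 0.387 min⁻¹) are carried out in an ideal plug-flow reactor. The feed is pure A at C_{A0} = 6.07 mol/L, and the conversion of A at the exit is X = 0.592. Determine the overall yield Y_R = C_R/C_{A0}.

C_A = C_{A0}(1−X) = 2.477 mol/L.
Along a PFR/batch, dC_S/dC_A = −r_S/(r_R+r_S) = −k₂/(k₂+k₁·C_A).
Integrating from C_{A0} to C_A: C_S = (0.387/3.62)·ln[(0.387+3.62·6.07)/(0.387+3.62·2.48)] = 0.1069·ln(22.36/9.352) = 0.09319 mol/L.
Then C_R = (C_{A0}−C_A) − C_S = 3.593 − 0.09319 = 3.500 mol/L.
Y_R = C_R/C_{A0} = 3.500/6.07 = 0.577.

0.577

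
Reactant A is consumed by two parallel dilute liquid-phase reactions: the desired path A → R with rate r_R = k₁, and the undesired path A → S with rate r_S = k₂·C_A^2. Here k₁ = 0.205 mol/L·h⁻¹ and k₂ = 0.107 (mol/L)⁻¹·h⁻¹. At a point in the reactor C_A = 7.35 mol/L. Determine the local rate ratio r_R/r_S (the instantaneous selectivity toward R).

0.0355

S_{R/S} = r_R/r_S = (k₁)/(k₂·C_A^2) = (k₁/k₂)·C_A^-2.
= (0.205) / (0.107×7.350^2) = 0.2050/5.780 = 0.0355.
The undesired path is higher order in A, so low C_A (CSTR or dilute feed) favours R.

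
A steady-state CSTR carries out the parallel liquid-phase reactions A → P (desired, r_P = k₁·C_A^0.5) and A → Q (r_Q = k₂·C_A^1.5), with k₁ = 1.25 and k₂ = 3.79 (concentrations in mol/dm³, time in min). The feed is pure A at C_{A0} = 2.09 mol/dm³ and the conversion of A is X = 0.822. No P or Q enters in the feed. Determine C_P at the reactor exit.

Exit C_A = C_{A0}(1−X) = 2.09×0.178 = 0.3720 mol/dm³.
Rates in a CSTR are evaluated at the outlet concentration: r_P = 1.25×0.3720^0.5 = 0.7624, r_Q = 3.79×0.3720^1.5 = 0.8600.
Fraction of consumed A going to P: r_P/(r_P+r_Q) = 0.4699.
C_P = 0.4699·C_{A0}·X = 0.4699×2.09×0.822 = 0.807 mol/dm³.

0.807 mol/dm³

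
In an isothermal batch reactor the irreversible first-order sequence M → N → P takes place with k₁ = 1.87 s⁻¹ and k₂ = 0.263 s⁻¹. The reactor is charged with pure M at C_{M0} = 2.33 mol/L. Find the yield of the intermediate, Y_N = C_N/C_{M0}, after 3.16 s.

0.504

Solving the coupled first-order balances gives C_N(t) = [k₁/(k₂−k₁)]·C_{M0}·(e^(−k₁t) − e^(−k₂t)).
e^(−k₁t) = e^(−1.87×3.16) = e^(−5.909) = 0.002714; e^(−k₂t) = e^(−0.8311) = 0.4356.
C_N = 1.87×2.33/(0.263−1.87) × (0.002714−0.4356) = (-2.711)×(-0.4329) = 1.174 mol/L.
Y_N = C_N/C_{M0} = 1.174/2.33 = 0.504.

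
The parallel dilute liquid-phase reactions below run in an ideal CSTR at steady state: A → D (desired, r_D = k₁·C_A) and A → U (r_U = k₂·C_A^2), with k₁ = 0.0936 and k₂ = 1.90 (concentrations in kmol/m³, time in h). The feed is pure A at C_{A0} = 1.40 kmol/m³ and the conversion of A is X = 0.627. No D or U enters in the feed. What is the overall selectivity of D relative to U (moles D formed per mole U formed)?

0.0943

Exit C_A = C_{A0}(1−X) = 1.40×0.373 = 0.5222 kmol/m³.
In a CSTR the entire volume is at exit conditions, so r_D = 0.0936×0.5222 = 0.04888 and r_U = 1.90×0.5222^2 = 0.5181.
Overall selectivity = C_D/C_U = r_Dτ/(r_Uτ) = r_D/r_U = 0.0943.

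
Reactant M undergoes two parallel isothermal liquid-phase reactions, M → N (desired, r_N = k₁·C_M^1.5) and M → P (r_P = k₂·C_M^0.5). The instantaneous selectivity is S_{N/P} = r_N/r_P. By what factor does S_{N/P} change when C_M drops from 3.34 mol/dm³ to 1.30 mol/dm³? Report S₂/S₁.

S_{N/P} = (k₁/k₂)·C_M, so S₂/S₁ = (C_{M,2}/C_{M,1}).
= 1.30/3.34 = 0.389.

0.389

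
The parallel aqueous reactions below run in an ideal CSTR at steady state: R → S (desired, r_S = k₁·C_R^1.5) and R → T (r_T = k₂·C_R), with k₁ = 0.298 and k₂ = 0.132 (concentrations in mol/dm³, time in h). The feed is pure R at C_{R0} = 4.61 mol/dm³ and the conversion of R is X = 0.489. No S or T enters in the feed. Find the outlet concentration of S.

Exit C_R = C_{R0}(1−X) = 4.61×0.511 = 2.356 mol/dm³.
Rates in a CSTR are evaluated at the outlet concentration: r_S = 0.298×2.356^1.5 = 1.077, r_T = 0.132×2.356 = 0.3110.
Fraction of consumed R going to S: r_S/(r_S+r_T) = 0.7760.
C_S = 0.7760·C_{R0}·X = 0.7760×4.61×0.489 = 1.75 mol/dm³.

1.75 mol/dm³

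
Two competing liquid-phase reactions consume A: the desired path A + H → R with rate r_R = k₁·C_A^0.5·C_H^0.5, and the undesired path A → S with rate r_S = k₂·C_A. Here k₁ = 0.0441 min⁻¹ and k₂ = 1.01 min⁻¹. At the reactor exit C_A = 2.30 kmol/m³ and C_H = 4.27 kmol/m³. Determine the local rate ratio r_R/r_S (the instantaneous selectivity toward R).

S_{R/S} = r_R/r_S = (k₁·C_A^0.5·C_H^0.5)/(k₂·C_A) = (k₁/k₂)·C_A^-0.5·C_H^0.5.
= (0.0441×2.300^0.5×4.270^0.5) / (1.01×2.300) = 0.1382/2.323 = 0.0595.
The undesired path is higher order in A, so low C_A (CSTR or dilute feed) favours R.

0.0595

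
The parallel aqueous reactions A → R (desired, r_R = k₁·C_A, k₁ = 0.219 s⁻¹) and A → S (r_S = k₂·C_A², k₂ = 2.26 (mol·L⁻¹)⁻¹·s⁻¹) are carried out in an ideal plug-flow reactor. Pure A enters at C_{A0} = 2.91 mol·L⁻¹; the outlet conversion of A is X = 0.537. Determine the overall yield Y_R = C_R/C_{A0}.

C_A = C_{A0}(1−X) = 1.347 mol·L⁻¹.
Along a PFR/batch, dC_R/dC_A = −r_R/(r_R+r_S) = −k₁/(k₁+k₂·C_A).
Integrating from C_{A0} to C_A: C_R = (0.219/2.26)·ln[(0.219+2.26·2.91)/(0.219+2.26·1.35)] = 0.09690·ln(6.796/3.264) = 0.07106 mol·L⁻¹.
Y_R = C_R/C_{A0} = 0.07106/2.91 = 0.0244.

0.0244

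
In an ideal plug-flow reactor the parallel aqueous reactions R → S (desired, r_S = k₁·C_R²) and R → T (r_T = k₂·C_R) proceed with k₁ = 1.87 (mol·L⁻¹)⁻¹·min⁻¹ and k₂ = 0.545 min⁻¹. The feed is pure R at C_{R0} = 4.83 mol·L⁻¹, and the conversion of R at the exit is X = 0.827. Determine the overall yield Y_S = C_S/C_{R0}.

C_R = C_{R0}(1−X) = 0.8356 mol·L⁻¹.
Along a PFR/batch, dC_T/dC_R = −r_T/(r_S+r_T) = −k₂/(k₂+k₁·C_R).
Integrating from C_{R0} to C_R: C_T = (0.545/1.87)·ln[(0.545+1.87·4.83)/(0.545+1.87·0.836)] = 0.2914·ln(9.577/2.108) = 0.4412 mol·L⁻¹.
Then C_S = (C_{R0}−C_R) − C_T = 3.994 − 0.4412 = 3.553 mol·L⁻¹.
Y_S = C_S/C_{R0} = 3.553/4.83 = 0.736.

0.736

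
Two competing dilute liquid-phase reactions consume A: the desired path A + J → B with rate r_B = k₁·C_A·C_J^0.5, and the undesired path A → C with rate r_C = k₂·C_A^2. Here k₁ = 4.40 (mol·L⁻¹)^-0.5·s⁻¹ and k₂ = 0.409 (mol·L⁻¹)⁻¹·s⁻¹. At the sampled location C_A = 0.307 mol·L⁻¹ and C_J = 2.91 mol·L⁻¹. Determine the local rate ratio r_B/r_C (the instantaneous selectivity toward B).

S_{B/C} = r_B/r_C = (k₁·C_A·C_J^0.5)/(k₂·C_A^2) = (k₁/k₂)·C_A⁻¹·C_J^0.5.
= (4.40×0.3070×2.910^0.5) / (0.409×0.3070^2) = 2.304/0.03855 = 59.8.
The undesired path is higher order in A, so low C_A (CSTR or dilute feed) favours B.

59.8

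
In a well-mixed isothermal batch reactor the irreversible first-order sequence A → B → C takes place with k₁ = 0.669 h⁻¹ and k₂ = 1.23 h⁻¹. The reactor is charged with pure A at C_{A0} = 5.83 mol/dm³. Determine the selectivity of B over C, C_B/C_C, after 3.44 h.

0.128

For first-order series with pure A initially, C_B(t) = k₁C_{A0}/(k₂−k₁)·(e^(−k₁t) − e^(−k₂t)).
e^(−k₁t) = e^(−0.669×3.44) = e^(−2.301) = 0.1001; e^(−k₂t) = e^(−4.231) = 0.01453.
C_B = 0.669×5.83/(1.23−0.669) × (0.1001−0.01453) = 6.952×0.08559 = 0.5950 mol/dm³.
C_A = C_{A0}e^(−k₁t) = 0.5837 mol/dm³, so C_C = C_{A0}−C_A−C_B = 4.651 mol/dm³; C_B/C_C = 0.128.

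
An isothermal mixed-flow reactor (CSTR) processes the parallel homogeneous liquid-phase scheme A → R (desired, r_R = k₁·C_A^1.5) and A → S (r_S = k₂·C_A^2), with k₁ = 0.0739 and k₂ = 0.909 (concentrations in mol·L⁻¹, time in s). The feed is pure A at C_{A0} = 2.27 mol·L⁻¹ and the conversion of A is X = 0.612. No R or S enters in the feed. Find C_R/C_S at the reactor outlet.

0.0866

Exit C_A = C_{A0}(1−X) = 2.27×0.388 = 0.8808 mol·L⁻¹.
Rates in a CSTR are evaluated at the outlet concentration: r_R = 0.0739×0.8808^1.5 = 0.06108, r_S = 0.909×0.8808^2 = 0.7051.
Overall selectivity = C_R/C_S = r_Rτ/(r_Sτ) = r_R/r_S = 0.0866.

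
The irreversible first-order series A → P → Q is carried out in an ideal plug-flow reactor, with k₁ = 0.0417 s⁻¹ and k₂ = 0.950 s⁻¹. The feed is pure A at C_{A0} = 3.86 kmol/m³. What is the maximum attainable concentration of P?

0.147 kmol/m³

For a first-order series the maximum intermediate yield is C_{P,max}/C_{A0} = (k₁/k₂)^[k₂/(k₂−k₁)].
= (0.0417/0.950)^(0.950/(0.950−0.0417)) = (0.04389)^(1.046) = 0.03803.
C_{P,max} = 0.03803×3.86 = 0.147 kmol/m³.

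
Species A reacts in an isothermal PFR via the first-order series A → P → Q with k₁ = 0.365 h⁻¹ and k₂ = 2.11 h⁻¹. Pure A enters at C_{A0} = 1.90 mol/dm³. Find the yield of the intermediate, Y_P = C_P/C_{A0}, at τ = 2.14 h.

0.0935

Solving the coupled first-order balances gives C_P(τ) = [k₁/(k₂−k₁)]·C_{A0}·(e^(−k₁τ) − e^(−k₂τ)).
e^(−k₁τ) = e^(−0.365×2.14) = e^(−0.7811) = 0.4579; e^(−k₂τ) = e^(−4.515) = 0.01094.
C_P = 0.365×1.90/(2.11−0.365) × (0.4579−0.01094) = 0.3974×0.4470 = 0.1776 mol/dm³.
Y_P = C_P/C_{A0} = 0.1776/1.90 = 0.0935.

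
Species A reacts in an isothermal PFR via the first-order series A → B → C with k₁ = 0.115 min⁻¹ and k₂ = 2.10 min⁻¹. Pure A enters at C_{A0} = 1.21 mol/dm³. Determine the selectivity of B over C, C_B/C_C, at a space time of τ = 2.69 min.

0.189

Solving the coupled first-order balances gives C_B(τ) = [k₁/(k₂−k₁)]·C_{A0}·(e^(−k₁τ) − e^(−k₂τ)).
e^(−k₁τ) = e^(−0.115×2.69) = e^(−0.3094) = 0.7339; e^(−k₂τ) = e^(−5.649) = 0.003521.
C_B = 0.115×1.21/(2.10−0.115) × (0.7339−0.003521) = 0.07010×0.7304 = 0.05120 mol/dm³.
C_A = C_{A0}e^(−k₁τ) = 0.8880 mol/dm³, so C_C = C_{A0}−C_A−C_B = 0.2708 mol/dm³; C_B/C_C = 0.189.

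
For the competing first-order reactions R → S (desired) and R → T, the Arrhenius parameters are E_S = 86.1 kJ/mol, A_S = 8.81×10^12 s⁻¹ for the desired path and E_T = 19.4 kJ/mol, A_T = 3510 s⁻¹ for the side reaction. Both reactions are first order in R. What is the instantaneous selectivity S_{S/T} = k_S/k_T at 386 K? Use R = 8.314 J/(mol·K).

2.36

With equal orders, S_{S/T} = k_S/k_T = (A_S/A_T)·exp[(E_T−E_S)/(RT)].
(E_T−E_S)/(RT) = (19.4−86.1)×10³/(8.314×386) = -66700/3209 = -20.78.
k_S/k_T = (8.81×10^12/3510)·exp(-20.78) = 2.510×10^9 × 9.411×10^-10 = 2.36.
Since E_S > E_T, raising the temperature improves selectivity toward S.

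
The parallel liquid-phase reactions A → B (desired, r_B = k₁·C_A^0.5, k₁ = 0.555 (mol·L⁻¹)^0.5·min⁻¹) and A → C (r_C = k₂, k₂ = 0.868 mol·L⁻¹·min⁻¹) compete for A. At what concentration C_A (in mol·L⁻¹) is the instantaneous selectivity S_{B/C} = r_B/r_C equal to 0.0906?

0.0201 mol·L⁻¹

S_{B/C} = (k₁/k₂)·C_A^0.5 ⇒ C_A = (S·k₂/k₁)^(2).
= (0.0906×0.868/0.555)^(2) = (0.1417)^(2) = 0.0201 mol·L⁻¹.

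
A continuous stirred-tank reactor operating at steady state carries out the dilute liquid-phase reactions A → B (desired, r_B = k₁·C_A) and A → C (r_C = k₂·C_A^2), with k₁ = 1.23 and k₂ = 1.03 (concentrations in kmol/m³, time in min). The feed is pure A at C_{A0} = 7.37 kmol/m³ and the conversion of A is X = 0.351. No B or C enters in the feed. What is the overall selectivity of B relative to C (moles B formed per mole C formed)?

Exit C_A = C_{A0}(1−X) = 7.37×0.649 = 4.783 kmol/m³.
Rates in a CSTR are evaluated at the outlet concentration: r_B = 1.23×4.783 = 5.883, r_C = 1.03×4.783^2 = 23.56.
Overall selectivity = C_B/C_C = r_Bτ/(r_Cτ) = r_B/r_C = 0.250.

0.250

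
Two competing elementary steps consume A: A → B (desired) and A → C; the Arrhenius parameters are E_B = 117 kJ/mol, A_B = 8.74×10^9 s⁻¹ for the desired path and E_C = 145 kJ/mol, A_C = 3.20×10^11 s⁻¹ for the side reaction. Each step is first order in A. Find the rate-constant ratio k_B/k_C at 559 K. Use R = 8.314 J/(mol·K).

Since both paths have the same order in A, the concentration cancels and S_{B/C} = k_B/k_C = (A_B/A_C)·exp[(E_C−E_B)/(RT)].
(E_C−E_B)/(RT) = (145−117)×10³/(8.314×559) = 28000/4648 = 6.025.
k_B/k_C = (8.74×10^9/3.20×10^11)·exp(6.025) = 0.02731 × 413.5 = 11.3.

11.3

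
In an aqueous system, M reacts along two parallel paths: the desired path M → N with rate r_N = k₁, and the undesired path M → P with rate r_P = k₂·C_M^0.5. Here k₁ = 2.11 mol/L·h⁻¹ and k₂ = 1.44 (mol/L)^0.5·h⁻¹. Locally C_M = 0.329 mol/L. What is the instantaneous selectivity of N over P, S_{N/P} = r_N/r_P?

S_{N/P} = r_N/r_P = (k₁)/(k₂·C_M^0.5) = (k₁/k₂)·C_M^-0.5.
= (2.11) / (1.44×0.3290^0.5) = 2.110/0.8260 = 2.55.
The undesired path is higher order in M, so low C_M (CSTR or dilute feed) favours N.

2.55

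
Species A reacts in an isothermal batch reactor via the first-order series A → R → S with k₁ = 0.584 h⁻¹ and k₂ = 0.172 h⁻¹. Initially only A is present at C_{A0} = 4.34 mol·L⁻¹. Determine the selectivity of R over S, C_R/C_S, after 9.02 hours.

0.418

For first-order series with pure A initially, C_R(t) = k₁C_{A0}/(k₂−k₁)·(e^(−k₁t) − e^(−k₂t)).
e^(−k₁t) = e^(−0.584×9.02) = e^(−5.268) = 0.005156; e^(−k₂t) = e^(−1.551) = 0.2119.
C_R = 0.584×4.34/(0.172−0.584) × (0.005156−0.2119) = (-6.152)×(-0.2068) = 1.272 mol·L⁻¹.
C_A = C_{A0}e^(−k₁t) = 0.02238 mol·L⁻¹, so C_S = C_{A0}−C_A−C_R = 3.046 mol·L⁻¹; C_R/C_S = 0.418.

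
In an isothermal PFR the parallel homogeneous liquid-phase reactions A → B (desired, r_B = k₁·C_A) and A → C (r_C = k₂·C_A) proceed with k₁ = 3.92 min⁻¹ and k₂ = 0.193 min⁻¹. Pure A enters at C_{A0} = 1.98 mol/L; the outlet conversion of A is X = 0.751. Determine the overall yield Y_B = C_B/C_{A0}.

0.716

C_A = C_{A0}(1−X) = 0.4930 mol/L.
Both paths are first order in A, so the instantaneous fraction to B is constant: dC_B/d(−C_A) = k₁/(k₁+k₂) = 0.9531.
C_B = 0.9531·(C_{A0}−C_A) = 0.9531×1.487 = 1.42 mol/L.
Y_B = C_B/C_{A0} = 1.417/1.98 = 0.716.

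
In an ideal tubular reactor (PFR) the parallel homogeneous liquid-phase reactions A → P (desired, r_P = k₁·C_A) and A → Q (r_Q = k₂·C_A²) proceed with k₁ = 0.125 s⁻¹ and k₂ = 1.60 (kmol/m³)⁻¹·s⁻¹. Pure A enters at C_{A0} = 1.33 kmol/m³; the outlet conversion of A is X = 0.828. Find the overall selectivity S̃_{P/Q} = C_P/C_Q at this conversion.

0.121

C_A = C_{A0}(1−X) = 0.2288 kmol/m³.
Along a PFR/batch, dC_P/dC_A = −r_P/(r_P+r_Q) = −k₁/(k₁+k₂·C_A).
Integrating from C_{A0} to C_A: C_P = (0.125/1.60)·ln[(0.125+1.60·1.33)/(0.125+1.60·0.229)] = 0.07812·ln(2.253/0.4910) = 0.1190 kmol/m³.
C_Q = (C_{A0}−C_A)−C_P = 0.9822 kmol/m³; S̃_{P/Q} = 0.1190/0.9822 = 0.121.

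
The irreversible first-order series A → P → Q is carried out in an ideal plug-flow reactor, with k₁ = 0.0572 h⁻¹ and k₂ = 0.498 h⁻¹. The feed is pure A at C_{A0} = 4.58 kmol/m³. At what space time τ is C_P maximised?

The intermediate peaks when r₁ = r₂, i.e. k₁e^(−k₁τ) = k₂e^(−k₂τ), giving τ_opt = ln(k₂/k₁)/(k₂−k₁).
= ln(0.498/0.0572)/(0.498−0.0572) = ln(8.706)/0.4408 = 2.164/0.4408 = 4.91 h.

4.91 h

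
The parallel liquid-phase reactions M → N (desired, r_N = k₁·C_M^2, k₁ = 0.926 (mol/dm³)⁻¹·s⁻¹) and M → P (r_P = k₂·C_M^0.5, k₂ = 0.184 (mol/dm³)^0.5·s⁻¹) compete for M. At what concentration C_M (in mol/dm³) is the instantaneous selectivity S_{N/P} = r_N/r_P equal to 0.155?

S_{N/P} = (k₁/k₂)·C_M^1.5 ⇒ C_M = (S·k₂/k₁)^(1/1.5).
= (0.155×0.184/0.926)^(0.6667) = (0.03080)^(0.6667) = 0.0983 mol/dm³.

0.0983 mol/dm³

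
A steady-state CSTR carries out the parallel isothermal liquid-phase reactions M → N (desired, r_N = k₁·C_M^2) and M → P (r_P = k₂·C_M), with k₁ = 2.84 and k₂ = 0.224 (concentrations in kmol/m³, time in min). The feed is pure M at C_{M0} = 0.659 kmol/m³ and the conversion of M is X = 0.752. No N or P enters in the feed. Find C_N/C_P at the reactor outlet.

Exit C_M = C_{M0}(1−X) = 0.659×0.248 = 0.1634 kmol/m³.
In a CSTR the entire volume is at exit conditions, so r_N = 2.84×0.1634^2 = 0.07586 and r_P = 0.224×0.1634 = 0.03661.
Overall selectivity = C_N/C_P = r_Nτ/(r_Pτ) = r_N/r_P = 2.07.

2.07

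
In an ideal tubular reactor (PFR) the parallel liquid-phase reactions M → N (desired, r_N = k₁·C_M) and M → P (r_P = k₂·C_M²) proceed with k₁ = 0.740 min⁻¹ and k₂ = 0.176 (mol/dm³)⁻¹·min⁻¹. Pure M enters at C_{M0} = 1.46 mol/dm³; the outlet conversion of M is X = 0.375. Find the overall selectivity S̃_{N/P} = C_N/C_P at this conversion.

3.56

C_M = C_{M0}(1−X) = 0.9125 mol/dm³.
Along a PFR/batch, dC_N/dC_M = −r_N/(r_N+r_P) = −k₁/(k₁+k₂·C_M).
Integrating from C_{M0} to C_M: C_N = (0.740/0.176)·ln[(0.740+0.176·1.46)/(0.740+0.176·0.912)] = 4.205·ln(0.9970/0.9006) = 0.4274 mol/dm³.
C_P = (C_{M0}−C_M)−C_N = 0.1201 mol/dm³; S̃_{N/P} = 0.4274/0.1201 = 3.56.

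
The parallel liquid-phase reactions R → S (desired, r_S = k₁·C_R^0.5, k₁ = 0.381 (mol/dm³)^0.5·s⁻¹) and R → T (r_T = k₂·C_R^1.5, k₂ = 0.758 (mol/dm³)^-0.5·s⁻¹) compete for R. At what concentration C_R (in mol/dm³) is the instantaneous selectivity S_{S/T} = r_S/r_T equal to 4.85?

S_{S/T} = (k₁/k₂)·C_R⁻¹ ⇒ C_R = (S·k₂/k₁)^(-1).
= (4.85×0.758/0.381)^(-1) = (9.649)^(-1) = 0.104 mol/dm³.

0.104 mol/dm³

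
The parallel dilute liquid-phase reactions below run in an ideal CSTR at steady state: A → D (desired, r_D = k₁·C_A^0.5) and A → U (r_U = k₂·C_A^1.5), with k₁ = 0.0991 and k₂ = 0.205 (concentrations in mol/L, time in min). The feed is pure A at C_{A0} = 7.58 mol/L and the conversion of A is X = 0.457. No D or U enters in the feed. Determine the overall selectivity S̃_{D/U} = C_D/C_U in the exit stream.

Exit C_A = C_{A0}(1−X) = 7.58×0.543 = 4.116 mol/L.
A CSTR operates uniformly at the exit composition, giving r_D = 0.2011 and r_U = 1.712 (each k·C_A^n at C_A = 4.116).
Overall selectivity = C_D/C_U = r_Dτ/(r_Uτ) = r_D/r_U = 0.117.

0.117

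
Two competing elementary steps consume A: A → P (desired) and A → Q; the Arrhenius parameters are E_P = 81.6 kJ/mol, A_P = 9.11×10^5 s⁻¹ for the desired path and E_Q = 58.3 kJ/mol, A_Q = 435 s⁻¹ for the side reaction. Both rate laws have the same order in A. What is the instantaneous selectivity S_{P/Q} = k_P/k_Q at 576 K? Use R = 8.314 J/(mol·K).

16.1

k_P/k_Q = (A_P/A_Q)·exp[−(E_P−E_Q)/(RT)] = (A_P/A_Q)·exp[(E_Q−E_P)/(RT)].
(E_Q−E_P)/(RT) = (58.3−81.6)×10³/(8.314×576) = -23300/4789 = -4.865.
k_P/k_Q = (9.11×10^5/435)·exp(-4.865) = 2094 × 0.007708 = 16.1.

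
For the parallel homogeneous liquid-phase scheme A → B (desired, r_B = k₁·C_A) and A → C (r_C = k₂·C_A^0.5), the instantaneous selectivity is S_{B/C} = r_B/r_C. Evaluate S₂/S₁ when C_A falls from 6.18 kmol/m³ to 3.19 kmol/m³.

S_{B/C} = (k₁/k₂)·C_A^0.5, so S₂/S₁ = (C_{A,2}/C_{A,1})^0.5.
= (3.19/6.18)^0.5 = (0.5162)^0.5 = 0.718.

0.718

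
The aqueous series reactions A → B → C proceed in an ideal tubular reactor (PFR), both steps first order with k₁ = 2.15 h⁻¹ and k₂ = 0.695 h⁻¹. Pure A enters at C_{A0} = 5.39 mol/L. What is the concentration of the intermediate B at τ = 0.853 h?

Solving the coupled first-order balances gives C_B(τ) = [k₁/(k₂−k₁)]·C_{A0}·(e^(−k₁τ) − e^(−k₂τ)).
e^(−k₁τ) = e^(−2.15×0.853) = e^(−1.834) = 0.1598; e^(−k₂τ) = e^(−0.5928) = 0.5528.
C_B = 2.15×5.39/(0.695−2.15) × (0.1598−0.5528) = (-7.965)×(-0.3930) = 3.130 mol/L.

3.13 mol/L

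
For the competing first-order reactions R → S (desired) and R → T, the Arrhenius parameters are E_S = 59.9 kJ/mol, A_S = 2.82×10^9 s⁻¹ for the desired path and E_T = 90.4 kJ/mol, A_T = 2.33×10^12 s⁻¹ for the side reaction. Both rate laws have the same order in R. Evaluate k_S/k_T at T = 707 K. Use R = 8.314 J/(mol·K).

Since both paths have the same order in R, the concentration cancels and S_{S/T} = k_S/k_T = (A_S/A_T)·exp[(E_T−E_S)/(RT)].
(E_T−E_S)/(RT) = (90.4−59.9)×10³/(8.314×707) = 30500/5878 = 5.189.
k_S/k_T = (2.82×10^9/2.33×10^12)·exp(5.189) = 0.001210 × 179.3 = 0.217.

0.217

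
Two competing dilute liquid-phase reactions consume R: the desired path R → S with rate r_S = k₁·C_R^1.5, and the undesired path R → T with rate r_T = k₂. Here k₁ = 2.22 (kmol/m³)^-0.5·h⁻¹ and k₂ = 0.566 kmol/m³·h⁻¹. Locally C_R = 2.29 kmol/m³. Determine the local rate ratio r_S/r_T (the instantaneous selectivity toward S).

S_{S/T} = r_S/r_T = (k₁·C_R^1.5)/(k₂) = (k₁/k₂)·C_R^1.5.
= (2.22×2.290^1.5) / (0.566) = 7.693/0.5660 = 13.6.

13.6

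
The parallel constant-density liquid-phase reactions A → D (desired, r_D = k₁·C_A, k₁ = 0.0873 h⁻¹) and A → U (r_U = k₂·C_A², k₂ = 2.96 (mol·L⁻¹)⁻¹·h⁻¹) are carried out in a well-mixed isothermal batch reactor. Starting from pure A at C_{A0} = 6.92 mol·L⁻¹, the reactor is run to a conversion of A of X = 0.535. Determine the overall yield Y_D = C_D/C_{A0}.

C_A = C_{A0}(1−X) = 3.218 mol·L⁻¹.
Along a PFR/batch, dC_D/dC_A = −r_D/(r_D+r_U) = −k₁/(k₁+k₂·C_A).
Integrating from C_{A0} to C_A: C_D = (0.0873/2.96)·ln[(0.0873+2.96·6.92)/(0.0873+2.96·3.22)] = 0.02949·ln(20.57/9.612) = 0.02244 mol·L⁻¹.
Y_D = C_D/C_{A0} = 0.02244/6.92 = 0.00324.

0.00324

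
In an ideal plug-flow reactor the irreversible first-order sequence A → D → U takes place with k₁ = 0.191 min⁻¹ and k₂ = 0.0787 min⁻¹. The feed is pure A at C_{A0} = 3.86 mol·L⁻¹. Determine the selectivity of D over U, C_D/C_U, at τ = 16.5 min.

The intermediate concentration in a first-order A→B→C sequence is C_D = k₁C_{A0}(e^(−k₁τ) − e^(−k₂τ))/(k₂−k₁).
e^(−k₁τ) = e^(−0.191×16.5) = e^(−3.151) = 0.04279; e^(−k₂τ) = e^(−1.299) = 0.2729.
C_D = 0.191×3.86/(0.0787−0.191) × (0.04279−0.2729) = (-6.565)×(-0.2301) = 1.511 mol·L⁻¹.
C_A = C_{A0}e^(−k₁τ) = 0.1652 mol·L⁻¹, so C_U = C_{A0}−C_A−C_D = 2.184 mol·L⁻¹; C_D/C_U = 0.692.

0.692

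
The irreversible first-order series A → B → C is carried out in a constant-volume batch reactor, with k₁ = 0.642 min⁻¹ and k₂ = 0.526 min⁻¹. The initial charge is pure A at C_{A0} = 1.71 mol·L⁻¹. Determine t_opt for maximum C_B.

For first-order series the maximum of C_B occurs at t_opt = ln(k₂/k₁)/(k₂−k₁).
= ln(0.526/0.642)/(0.526−0.642) = ln(0.8193)/-0.1160 = -0.1993/-0.1160 = 1.72 min.

1.72 min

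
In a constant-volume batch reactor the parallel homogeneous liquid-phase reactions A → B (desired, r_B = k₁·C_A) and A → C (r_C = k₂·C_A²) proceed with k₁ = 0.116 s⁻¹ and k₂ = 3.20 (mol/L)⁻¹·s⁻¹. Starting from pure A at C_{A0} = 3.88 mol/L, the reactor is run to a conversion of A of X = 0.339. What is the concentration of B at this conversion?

C_A = C_{A0}(1−X) = 2.565 mol/L.
Along a PFR/batch, dC_B/dC_A = −r_B/(r_B+r_C) = −k₁/(k₁+k₂·C_A).
Integrating from C_{A0} to C_A: C_B = (0.116/3.20)·ln[(0.116+3.20·3.88)/(0.116+3.20·2.56)] = 0.03625·ln(12.53/8.323) = 0.01484 mol/L.

0.0148 mol/L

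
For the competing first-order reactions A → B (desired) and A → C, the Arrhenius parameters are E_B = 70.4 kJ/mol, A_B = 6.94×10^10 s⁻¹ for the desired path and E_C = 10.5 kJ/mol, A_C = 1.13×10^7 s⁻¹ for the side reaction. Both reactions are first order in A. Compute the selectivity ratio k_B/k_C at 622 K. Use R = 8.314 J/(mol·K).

0.0573

Since both paths have the same order in A, the concentration cancels and S_{B/C} = k_B/k_C = (A_B/A_C)·exp[(E_C−E_B)/(RT)].
(E_C−E_B)/(RT) = (10.5−70.4)×10³/(8.314×622) = -59900/5171 = -11.58.
k_B/k_C = (6.94×10^10/1.13×10^7)·exp(-11.58) = 6142 × 9.322×10^-6 = 0.0573.
Since E_B > E_C, raising the temperature improves selectivity toward B.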